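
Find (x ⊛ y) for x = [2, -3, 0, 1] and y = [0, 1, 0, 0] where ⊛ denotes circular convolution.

(x ⊛ y)[n] = Σ(m=0 to 3) x[m] · y[(n-m) mod 4]

Computing each output sample:
(x ⊛ y)[0] = 1
(x ⊛ y)[1] = 2
(x ⊛ y)[2] = -3
(x ⊛ y)[3] = 0

x ⊛ y = [1, 2, -3, 0]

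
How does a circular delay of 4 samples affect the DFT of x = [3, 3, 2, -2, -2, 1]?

Time shift by 4: X_shifted[k] = ω_6^(4k) · X[k]
Shifted x = [2, -2, -2, 1, 3, 3]

DFT(x[n-4]) = [5, 1.0000+8.6603i, 2, 1, 2, 1.0000-8.6603i]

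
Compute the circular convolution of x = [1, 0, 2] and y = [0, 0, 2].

(x ⊛ y)[n] = Σ(m=0 to 2) x[m] · y[(n-m) mod 3]

Computing each output sample:
(x ⊛ y)[0] = 0
(x ⊛ y)[1] = 4
(x ⊛ y)[2] = 2

x ⊛ y = [0, 4, 2]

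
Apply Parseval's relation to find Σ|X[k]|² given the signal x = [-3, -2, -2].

Parseval: Σ|x[n]|² = (1/N)Σ|X[k]|², so Σ|X[k]|² = N·Σ|x[n]|² = 3·17.0000

Σ|X[k]|² = N·Σ|x[n]|² = 3·17.0000 = 51.0000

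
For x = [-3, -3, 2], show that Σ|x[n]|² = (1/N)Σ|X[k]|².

Time domain:
Σ|x[n]|² = |-3|² + |-3|² + |2|² = 22.0000

Frequency domain:
(1/3)Σ|X[k]|² = (1/3)(|-4|² + |-2.5000+4.3301i|² + |-2.5000-4.3301i|²) = (1/3)·66.0000 = 22.0000

Both sides agree, confirming Parseval's theorem.

Σ|x[n]|² = (1/N)Σ|X[k]|² = 22.0000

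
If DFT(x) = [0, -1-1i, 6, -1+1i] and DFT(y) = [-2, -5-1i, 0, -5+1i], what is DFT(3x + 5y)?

By linearity: DFT(3x + 5y) = 3·DFT(x) + 5·DFT(y)
= 3·[0, -1-1i, 6, -1+1i] + 5·[-2, -5-1i, 0, -5+1i]

Computing element-wise:
Z[0] = 3·(0) + 5·(-2) = -10
Z[1] = 3·(-1-1i) + 5·(-5-1i) = -28-8i
Z[2] = 3·(6) + 5·(0) = 18
Z[3] = 3·(-1+1i) + 5·(-5+1i) = -28+8i

DFT(3x + 5y) = 3·X + 5·Y = [-10, -28-8i, 18, -28+8i]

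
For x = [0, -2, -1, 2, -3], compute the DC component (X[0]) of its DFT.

X[0] = Σ(n=0 to 4) x[n] · ω_5^0 = Σ x[n]
= (0) + (-2) + (-1) + (2) + (-3)

X[0] = -4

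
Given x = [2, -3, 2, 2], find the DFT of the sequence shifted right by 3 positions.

Time shift by 3: X_shifted[k] = ω_4^(3k) · X[k]
Shifted x = [-3, 2, 2, 2]

DFT(x[n-3]) = [3, -5, -5, -5]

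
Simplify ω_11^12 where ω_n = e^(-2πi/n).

Since ω_11^11 = 1, powers reduce modulo 11.
12 mod 11 = 1
So ω_11^12 = ω_11^1 = e^(-2πi·1/11)

ω_11^12 = ω_11^1 = 0.8413-0.5406i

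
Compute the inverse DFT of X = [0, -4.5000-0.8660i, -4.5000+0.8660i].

x[n] = (1/3) Σ(k=0 to 2) X[k] · e^(2πikn/3)

Computing each x[n]:
x[0] = -3
x[1] = 2
x[2] = 1

x = [-3, 2, 1]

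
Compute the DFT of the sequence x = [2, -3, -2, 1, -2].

X[k] = Σ(n=0 to 4) x[n] · ω_5^(nk)
where ω_5 = e^(-2πi/5)

Computing each X[k]:
X[0] = -4
X[1] = 1.2639+2.7144i
X[2] = 5.7361-2.2654i
X[3] = 5.7361+2.2654i
X[4] = 1.2639-2.7144i

X = [-4, 1.2639+2.7144i, 5.7361-2.2654i, 5.7361+2.2654i, 1.2639-2.7144i]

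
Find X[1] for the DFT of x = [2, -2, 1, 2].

X[1] = Σ(n=0 to 3) x[n] · ω_4^(1n) where ω_4 = e^(-2πi/4)
= (2)·ω_4^0 + (-2)·ω_4^1 + (1)·ω_4^2 + (2)·ω_4^3

X[1] = 1+4i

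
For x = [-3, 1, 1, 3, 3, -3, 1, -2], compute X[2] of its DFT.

X[2] = Σ(n=0 to 7) x[n] · ω_8^(2n) where ω_8 = e^(-2πi/8)
= (-3)·ω_8^0 + (1)·ω_8^2 + (1)·ω_8^4 + (3)·ω_8^6 + (3)·ω_8^8 + (-3)·ω_8^10 + (1)·ω_8^12 + (-2)·ω_8^14

X[2] = -2+3i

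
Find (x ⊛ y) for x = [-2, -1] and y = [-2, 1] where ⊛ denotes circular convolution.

(x ⊛ y)[n] = Σ(m=0 to 1) x[m] · y[(n-m) mod 2]

Computing each output sample:
(x ⊛ y)[0] = 3
(x ⊛ y)[1] = 0

x ⊛ y = [3, 0]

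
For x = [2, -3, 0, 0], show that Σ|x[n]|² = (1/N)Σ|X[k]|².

Time domain:
Σ|x[n]|² = |2|² + |-3|² + |0|² + |0|² = 13.0000

Frequency domain:
(1/4)Σ|X[k]|² = (1/4)(|-1|² + |2+3i|² + |5|² + |2-3i|²) = (1/4)·52.0000 = 13.0000

Both sides agree, confirming Parseval's theorem.

Σ|x[n]|² = (1/N)Σ|X[k]|² = 13.0000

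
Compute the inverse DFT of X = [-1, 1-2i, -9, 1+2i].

x[n] = (1/4) Σ(k=0 to 3) X[k] · e^(2πikn/4)

Computing each x[n]:
x[0] = -2
x[1] = 3
x[2] = -3
x[3] = 1

x = [-2, 3, -3, 1]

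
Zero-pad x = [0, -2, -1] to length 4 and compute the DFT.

Original 3-point DFT: [-3, 1.5000+0.8660i, 1.5000-0.8660i]
Zero-padded 4-point DFT provides frequency interpolation.

DFT_4([x, 0, ...]) = [-3, 1+2i, 1, 1-2i]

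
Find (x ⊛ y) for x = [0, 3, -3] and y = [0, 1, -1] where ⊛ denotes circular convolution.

(x ⊛ y)[n] = Σ(m=0 to 2) x[m] · y[(n-m) mod 3]

Computing each output sample:
(x ⊛ y)[0] = -6
(x ⊛ y)[1] = 3
(x ⊛ y)[2] = 3

x ⊛ y = [-6, 3, 3]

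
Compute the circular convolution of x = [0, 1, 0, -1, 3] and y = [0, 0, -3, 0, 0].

(x ⊛ y)[n] = Σ(m=0 to 4) x[m] · y[(n-m) mod 5]

Computing each output sample:
(x ⊛ y)[0] = 3
(x ⊛ y)[1] = -9
(x ⊛ y)[2] = 0
(x ⊛ y)[3] = -3
(x ⊛ y)[4] = 0

x ⊛ y = [3, -9, 0, -3, 0]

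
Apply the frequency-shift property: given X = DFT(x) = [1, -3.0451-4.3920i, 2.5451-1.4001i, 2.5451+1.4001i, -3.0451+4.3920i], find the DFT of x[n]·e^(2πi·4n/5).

Modulation property: DFT(ω_5^(-4n)·x[n]) = X[(k-4) mod 5], so circularly shift X by 4 positions.

X[k-4] = [-3.0451-4.3920i, 2.5451-1.4001i, 2.5451+1.4001i, -3.0451+4.3920i, 1]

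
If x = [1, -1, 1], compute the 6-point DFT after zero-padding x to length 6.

Original 3-point DFT: [1, 1.0000+1.7321i, 1.0000-1.7321i]
Zero-padded 6-point DFT provides frequency interpolation.

DFT_6([x, 0, ...]) = [1, 0, 1.0000+1.7321i, 3, 1.0000-1.7321i, 0]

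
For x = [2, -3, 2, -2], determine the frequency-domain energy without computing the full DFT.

Parseval: Σ|x[n]|² = (1/N)Σ|X[k]|², so Σ|X[k]|² = N·Σ|x[n]|² = 4·21.0000

Σ|X[k]|² = N·Σ|x[n]|² = 4·21.0000 = 84.0000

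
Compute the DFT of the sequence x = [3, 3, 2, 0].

X[k] = Σ(n=0 to 3) x[n] · ω_4^(nk)
where ω_4 = e^(-2πi/4)

Computing each X[k]:
X[0] = 8
X[1] = 1-3i
X[2] = 2
X[3] = 1+3i

X = [8, 1-3i, 2, 1+3i]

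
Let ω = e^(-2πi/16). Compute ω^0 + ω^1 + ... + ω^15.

Sum of all nth roots of unity equals 0 for n > 1 (geometric series with r ≠ 1).

0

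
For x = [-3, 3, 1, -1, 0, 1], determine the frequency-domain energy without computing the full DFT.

Parseval: Σ|x[n]|² = (1/N)Σ|X[k]|², so Σ|X[k]|² = N·Σ|x[n]|² = 6·21.0000

Σ|X[k]|² = N·Σ|x[n]|² = 6·21.0000 = 126.0000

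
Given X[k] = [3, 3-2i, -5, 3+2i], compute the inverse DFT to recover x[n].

x[n] = (1/4) Σ(k=0 to 3) X[k] · e^(2πikn/4)

Computing each x[n]:
x[0] = 1
x[1] = 3
x[2] = -2
x[3] = 1

x = [1, 3, -2, 1]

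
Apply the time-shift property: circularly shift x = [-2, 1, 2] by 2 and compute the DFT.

Time shift by 2: X_shifted[k] = ω_3^(2k) · X[k]
Shifted x = [1, 2, -2]

DFT(x[n-2]) = [1, 1.0000-3.4641i, 1.0000+3.4641i]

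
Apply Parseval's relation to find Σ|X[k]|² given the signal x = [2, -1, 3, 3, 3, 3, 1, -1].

Parseval: Σ|x[n]|² = (1/N)Σ|X[k]|², so Σ|X[k]|² = N·Σ|x[n]|² = 8·43.0000

Σ|X[k]|² = N·Σ|x[n]|² = 8·43.0000 = 344.0000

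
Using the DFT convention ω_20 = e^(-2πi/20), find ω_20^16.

ω_20^16 = e^(-2πi·16/20)
= cos(-2π·16/20) + i·sin(-2π·16/20)
= cos(-32π/20) + i·sin(-32π/20)

ω_20^16 = cos(-32π/20) + i·sin(-32π/20) = 0.3090+0.9511i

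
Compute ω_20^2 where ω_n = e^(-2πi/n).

ω_20^2 = e^(-2πi·2/20)
= cos(-2π·2/20) + i·sin(-2π·2/20)
= cos(-4π/20) + i·sin(-4π/20)

ω_20^2 = cos(-4π/20) + i·sin(-4π/20) = 0.8090-0.5878i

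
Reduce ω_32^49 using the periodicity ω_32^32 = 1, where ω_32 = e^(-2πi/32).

Since ω_32^32 = 1, powers reduce modulo 32.
49 mod 32 = 17
So ω_32^49 = ω_32^17 = e^(-2πi·17/32)

ω_32^49 = ω_32^17 = -0.9808+0.1951i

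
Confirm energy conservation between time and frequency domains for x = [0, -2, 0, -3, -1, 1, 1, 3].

Time domain:
Σ|x[n]|² = |0|² + |-2|² + |0|² + |-3|² + |-1|² + |1|² + |1|² + |3|² = 25.0000

Frequency domain:
(1/8)Σ|X[k]|² = (1/8)(|-1|² + |3.1213+7.3640i|² + |-2+1i|² + |-1.1213+5.3640i|² + |1|² + |-1.1213-5.3640i|² + |-2-1i|² + |3.1213-7.3640i|²) = (1/8)·200.0000 = 25.0000

Both sides agree, confirming Parseval's theorem.

Σ|x[n]|² = (1/N)Σ|X[k]|² = 25.0000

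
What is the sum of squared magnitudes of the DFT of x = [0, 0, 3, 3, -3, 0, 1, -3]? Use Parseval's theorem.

Parseval: Σ|x[n]|² = (1/N)Σ|X[k]|², so Σ|X[k]|² = N·Σ|x[n]|² = 8·37.0000

Σ|X[k]|² = N·Σ|x[n]|² = 8·37.0000 = 296.0000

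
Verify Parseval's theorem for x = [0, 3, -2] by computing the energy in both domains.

Time domain:
Σ|x[n]|² = |0|² + |3|² + |-2|² = 13.0000

Frequency domain:
(1/3)Σ|X[k]|² = (1/3)(|1|² + |-0.5000-4.3301i|² + |-0.5000+4.3301i|²) = (1/3)·39.0000 = 13.0000

Both sides agree, confirming Parseval's theorem.

Σ|x[n]|² = (1/N)Σ|X[k]|² = 13.0000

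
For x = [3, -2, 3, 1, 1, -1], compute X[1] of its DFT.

X[1] = Σ(n=0 to 5) x[n] · ω_6^(1n) where ω_6 = e^(-2πi/6)
= (3)·ω_6^0 + (-2)·ω_6^1 + (3)·ω_6^2 + (1)·ω_6^3 + (1)·ω_6^4 + (-1)·ω_6^5

X[1] = -1.5000-0.8660i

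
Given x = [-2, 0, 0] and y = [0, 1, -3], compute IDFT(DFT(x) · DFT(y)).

(x ⊛ y)[n] = Σ(m=0 to 2) x[m] · y[(n-m) mod 3]

Computing each output sample:
(x ⊛ y)[0] = 0
(x ⊛ y)[1] = -2
(x ⊛ y)[2] = 6

x ⊛ y = [0, -2, 6]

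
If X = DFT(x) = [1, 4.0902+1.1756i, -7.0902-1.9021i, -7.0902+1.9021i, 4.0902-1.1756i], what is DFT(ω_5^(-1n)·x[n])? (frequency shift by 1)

Modulation property: DFT(ω_5^(-1n)·x[n]) = X[(k-1) mod 5], so circularly shift X by 1 positions.

X[k-1] = [4.0902-1.1756i, 1, 4.0902+1.1756i, -7.0902-1.9021i, -7.0902+1.9021i]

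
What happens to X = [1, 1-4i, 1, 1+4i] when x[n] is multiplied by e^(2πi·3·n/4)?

Modulation property: DFT(ω_4^(-3n)·x[n]) = X[(k-3) mod 4], so circularly shift X by 3 positions.

X[k-3] = [1-4i, 1, 1+4i, 1]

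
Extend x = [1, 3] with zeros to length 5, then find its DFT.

Original 2-point DFT: [4, -2]
Zero-padded 5-point DFT provides frequency interpolation.

DFT_5([x, 0, ...]) = [4, 1.9271-2.8532i, -1.4271-1.7634i, -1.4271+1.7634i, 1.9271+2.8532i]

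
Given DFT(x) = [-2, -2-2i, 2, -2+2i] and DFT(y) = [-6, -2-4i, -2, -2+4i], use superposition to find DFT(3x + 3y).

By linearity: DFT(3x + 3y) = 3·DFT(x) + 3·DFT(y)
= 3·[-2, -2-2i, 2, -2+2i] + 3·[-6, -2-4i, -2, -2+4i]

Computing element-wise:
Z[0] = 3·(-2) + 3·(-6) = -24
Z[1] = 3·(-2-2i) + 3·(-2-4i) = -12-18i
Z[2] = 3·(2) + 3·(-2) = 0
Z[3] = 3·(-2+2i) + 3·(-2+4i) = -12+18i

DFT(3x + 3y) = 3·X + 3·Y = [-24, -12-18i, 0, -12+18i]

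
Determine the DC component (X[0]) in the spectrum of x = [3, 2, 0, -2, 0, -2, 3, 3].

X[0] = Σ(n=0 to 7) x[n] · ω_8^0 = Σ x[n]
= (3) + (2) + (0) + (-2) + (0) + (-2) + (3) + (3)

X[0] = 7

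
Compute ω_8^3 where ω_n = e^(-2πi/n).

ω_8^3 = e^(-2πi·3/8)
= cos(-2π·3/8) + i·sin(-2π·3/8)
= cos(-6π/8) + i·sin(-6π/8)

ω_8^3 = cos(-6π/8) + i·sin(-6π/8) = -0.7071-0.7071i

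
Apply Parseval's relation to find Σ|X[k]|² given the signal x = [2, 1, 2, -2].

Parseval: Σ|x[n]|² = (1/N)Σ|X[k]|², so Σ|X[k]|² = N·Σ|x[n]|² = 4·13.0000

Σ|X[k]|² = N·Σ|x[n]|² = 4·13.0000 = 52.0000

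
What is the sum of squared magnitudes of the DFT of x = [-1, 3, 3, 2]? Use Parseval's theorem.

Parseval: Σ|x[n]|² = (1/N)Σ|X[k]|², so Σ|X[k]|² = N·Σ|x[n]|² = 4·23.0000

Σ|X[k]|² = N·Σ|x[n]|² = 4·23.0000 = 92.0000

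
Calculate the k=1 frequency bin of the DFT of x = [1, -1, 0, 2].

X[1] = Σ(n=0 to 3) x[n] · ω_4^(1n) where ω_4 = e^(-2πi/4)
= (1)·ω_4^0 + (-1)·ω_4^1 + (0)·ω_4^2 + (2)·ω_4^3

X[1] = 1+3i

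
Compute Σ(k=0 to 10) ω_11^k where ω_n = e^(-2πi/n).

Sum of all nth roots of unity equals 0 for n > 1 (geometric series with r ≠ 1).

0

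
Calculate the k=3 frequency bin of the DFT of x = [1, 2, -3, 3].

X[3] = Σ(n=0 to 3) x[n] · ω_4^(3n) where ω_4 = e^(-2πi/4)
= (1)·ω_4^0 + (2)·ω_4^3 + (-3)·ω_4^6 + (3)·ω_4^9

X[3] = 4-1i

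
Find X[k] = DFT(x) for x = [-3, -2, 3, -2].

X[k] = Σ(n=0 to 3) x[n] · ω_4^(nk)
where ω_4 = e^(-2πi/4)

Computing each X[k]:
X[0] = -4
X[1] = -6
X[2] = 4
X[3] = -6

X = [-4, -6, 4, -6]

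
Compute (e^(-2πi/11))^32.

Since ω_11^11 = 1, powers reduce modulo 11.
32 mod 11 = 10
So ω_11^32 = ω_11^10 = e^(-2πi·10/11)

ω_11^32 = ω_11^10 = 0.8413+0.5406i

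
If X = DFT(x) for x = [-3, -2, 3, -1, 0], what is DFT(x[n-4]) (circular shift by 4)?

Time shift by 4: X_shifted[k] = ω_5^(4k) · X[k]
Shifted x = [-2, 3, -1, 0, -3]

DFT(x[n-4]) = [-3, -1.1910-5.1186i, -2.3090-4.4778i, -2.3090+4.4778i, -1.1910+5.1186i]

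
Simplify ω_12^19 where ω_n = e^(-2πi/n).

Since ω_12^12 = 1, powers reduce modulo 12.
19 mod 12 = 7
So ω_12^19 = ω_12^7 = e^(-2πi·7/12)

ω_12^19 = ω_12^7 = -0.8660+0.5000i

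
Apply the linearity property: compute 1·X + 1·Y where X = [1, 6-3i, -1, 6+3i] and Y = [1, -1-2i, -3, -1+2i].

By linearity: DFT(1x + 1y) = 1·DFT(x) + 1·DFT(y)
= 1·[1, 6-3i, -1, 6+3i] + 1·[1, -1-2i, -3, -1+2i]

Computing element-wise:
Z[0] = 1·(1) + 1·(1) = 2
Z[1] = 1·(6-3i) + 1·(-1-2i) = 5-5i
Z[2] = 1·(-1) + 1·(-3) = -4
Z[3] = 1·(6+3i) + 1·(-1+2i) = 5+5i

DFT(1x + 1y) = 1·X + 1·Y = [2, 5-5i, -4, 5+5i]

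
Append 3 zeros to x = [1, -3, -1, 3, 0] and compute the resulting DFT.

Original 5-point DFT: [0, -1.5451+5.2043i, 4.0451-2.0409i, 4.0451+2.0409i, -1.5451-5.2043i]
Zero-padded 8-point DFT provides frequency interpolation.

DFT_8([x, 0, ...]) = [0, -3.2426+1.0000i, 2+6i, 5.2426-1.0000i, 0, 5.2426+1.0000i, 2-6i, -3.2426-1.0000i]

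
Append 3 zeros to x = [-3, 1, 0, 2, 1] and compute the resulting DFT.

Original 5-point DFT: [1, -4.0000+1.1756i, -4.0000-1.9021i, -4.0000+1.9021i, -4.0000-1.1756i]
Zero-padded 8-point DFT provides frequency interpolation.

DFT_8([x, 0, ...]) = [1, -4.7071-2.1213i, -2+1i, -3.2929-2.1213i, -5, -3.2929+2.1213i, -2-1i, -4.7071+2.1213i]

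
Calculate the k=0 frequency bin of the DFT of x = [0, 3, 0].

X[0] = Σ(n=0 to 2) x[n] · ω_3^0 = Σ x[n]
= (0) + (3) + (0)

X[0] = 3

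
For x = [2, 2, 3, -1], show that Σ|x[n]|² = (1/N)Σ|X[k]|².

Time domain:
Σ|x[n]|² = |2|² + |2|² + |3|² + |-1|² = 18.0000

Frequency domain:
(1/4)Σ|X[k]|² = (1/4)(|6|² + |-1-3i|² + |4|² + |-1+3i|²) = (1/4)·72.0000 = 18.0000

Both sides agree, confirming Parseval's theorem.

Σ|x[n]|² = (1/N)Σ|X[k]|² = 18.0000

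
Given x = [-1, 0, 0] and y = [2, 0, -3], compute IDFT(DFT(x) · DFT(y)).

(x ⊛ y)[n] = Σ(m=0 to 2) x[m] · y[(n-m) mod 3]

Computing each output sample:
(x ⊛ y)[0] = -2
(x ⊛ y)[1] = 0
(x ⊛ y)[2] = 3

x ⊛ y = [-2, 0, 3]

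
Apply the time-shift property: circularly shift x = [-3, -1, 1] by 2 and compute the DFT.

Time shift by 2: X_shifted[k] = ω_3^(2k) · X[k]
Shifted x = [-1, 1, -3]

DFT(x[n-2]) = [-3, -3.4641i, 3.4641i]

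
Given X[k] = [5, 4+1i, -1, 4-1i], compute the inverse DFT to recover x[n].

x[n] = (1/4) Σ(k=0 to 3) X[k] · e^(2πikn/4)

Computing each x[n]:
x[0] = 3
x[1] = 1
x[2] = -1
x[3] = 2

x = [3, 1, -1, 2]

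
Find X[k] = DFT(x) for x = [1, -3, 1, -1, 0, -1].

X[k] = Σ(n=0 to 5) x[n] · ω_6^(nk)
where ω_6 = e^(-2πi/6)

Computing each X[k]:
X[0] = -3
X[1] = -0.5000+0.8660i
X[2] = 1.5000+2.5981i
X[3] = 7
X[4] = 1.5000-2.5981i
X[5] = -0.5000-0.8660i

X = [-3, -0.5000+0.8660i, 1.5000+2.5981i, 7, 1.5000-2.5981i, -0.5000-0.8660i]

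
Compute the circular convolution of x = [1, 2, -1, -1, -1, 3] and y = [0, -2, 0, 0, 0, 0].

(x ⊛ y)[n] = Σ(m=0 to 5) x[m] · y[(n-m) mod 6]

Computing each output sample:
(x ⊛ y)[0] = -6
(x ⊛ y)[1] = -2
(x ⊛ y)[2] = -4
(x ⊛ y)[3] = 2
(x ⊛ y)[4] = 2
(x ⊛ y)[5] = 2

x ⊛ y = [-6, -2, -4, 2, 2, 2]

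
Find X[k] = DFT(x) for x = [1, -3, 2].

X[k] = Σ(n=0 to 2) x[n] · ω_3^(nk)
where ω_3 = e^(-2πi/3)

Computing each X[k]:
X[0] = 0
X[1] = 1.5000+4.3301i
X[2] = 1.5000-4.3301i

X = [0, 1.5000+4.3301i, 1.5000-4.3301i]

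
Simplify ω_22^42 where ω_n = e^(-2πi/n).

Since ω_22^22 = 1, powers reduce modulo 22.
42 mod 22 = 20
So ω_22^42 = ω_22^20 = e^(-2πi·20/22)

ω_22^42 = ω_22^20 = 0.8413+0.5406i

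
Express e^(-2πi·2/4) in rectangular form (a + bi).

ω_4^2 = e^(-2πi·2/4)
= cos(-2π·2/4) + i·sin(-2π·2/4)
= cos(-4π/4) + i·sin(-4π/4)

ω_4^2 = cos(-4π/4) + i·sin(-4π/4) = -1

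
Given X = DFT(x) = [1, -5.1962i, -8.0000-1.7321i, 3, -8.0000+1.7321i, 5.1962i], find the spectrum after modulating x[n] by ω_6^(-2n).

Modulation property: DFT(ω_6^(-2n)·x[n]) = X[(k-2) mod 6], so circularly shift X by 2 positions.

X[k-2] = [-8.0000+1.7321i, 5.1962i, 1, -5.1962i, -8.0000-1.7321i, 3]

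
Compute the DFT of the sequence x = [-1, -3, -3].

X[k] = Σ(n=0 to 2) x[n] · ω_3^(nk)
where ω_3 = e^(-2πi/3)

Computing each X[k]:
X[0] = -7
X[1] = 2
X[2] = 2

X = [-7, 2, 2]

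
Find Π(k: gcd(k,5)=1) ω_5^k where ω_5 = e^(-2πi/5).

The primitive 5th roots of unity are ω_5^k for k coprime to 5: k ∈ {1, 2, 3, 4}
Their product equals the constant term of the cyclotomic polynomial Φ_5(x) up to sign.
For n ≥ 3, the product of all primitive nth roots of unity is 1. (For n=1 it is 1; for n=2 it is -1.)

1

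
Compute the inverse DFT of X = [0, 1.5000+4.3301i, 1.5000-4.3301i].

x[n] = (1/3) Σ(k=0 to 2) X[k] · e^(2πikn/3)

Computing each x[n]:
x[0] = 1
x[1] = -3
x[2] = 2

x = [1, -3, 2]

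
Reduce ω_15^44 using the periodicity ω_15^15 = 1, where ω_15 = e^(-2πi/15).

Since ω_15^15 = 1, powers reduce modulo 15.
44 mod 15 = 14
So ω_15^44 = ω_15^14 = e^(-2πi·14/15)

ω_15^44 = ω_15^14 = 0.9135+0.4067i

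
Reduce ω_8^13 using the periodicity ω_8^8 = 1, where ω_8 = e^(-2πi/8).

Since ω_8^8 = 1, powers reduce modulo 8.
13 mod 8 = 5
So ω_8^13 = ω_8^5 = e^(-2πi·5/8)

ω_8^13 = ω_8^5 = -0.7071+0.7071i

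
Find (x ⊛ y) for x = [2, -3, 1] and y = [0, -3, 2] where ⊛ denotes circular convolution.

(x ⊛ y)[n] = Σ(m=0 to 2) x[m] · y[(n-m) mod 3]

Computing each output sample:
(x ⊛ y)[0] = -9
(x ⊛ y)[1] = -4
(x ⊛ y)[2] = 13

x ⊛ y = [-9, -4, 13]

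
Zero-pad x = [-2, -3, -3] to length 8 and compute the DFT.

Original 3-point DFT: [-8, 1, 1]
Zero-padded 8-point DFT provides frequency interpolation.

DFT_8([x, 0, ...]) = [-8, -4.1213+5.1213i, 1+3i, 0.1213-0.8787i, -2, 0.1213+0.8787i, 1-3i, -4.1213-5.1213i]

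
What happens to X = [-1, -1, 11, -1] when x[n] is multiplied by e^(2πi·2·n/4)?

Modulation property: DFT(ω_4^(-2n)·x[n]) = X[(k-2) mod 4], so circularly shift X by 2 positions.

X[k-2] = [11, -1, -1, -1]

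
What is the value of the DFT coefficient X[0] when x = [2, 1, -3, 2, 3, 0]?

X[0] = Σ(n=0 to 5) x[n] · ω_6^0 = Σ x[n]
= (2) + (1) + (-3) + (2) + (3) + (0)

X[0] = 5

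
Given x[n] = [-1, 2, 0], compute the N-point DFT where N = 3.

X[k] = Σ(n=0 to 2) x[n] · ω_3^(nk)
where ω_3 = e^(-2πi/3)

Computing each X[k]:
X[0] = 1
X[1] = -2.0000-1.7321i
X[2] = -2.0000+1.7321i

X = [1, -2.0000-1.7321i, -2.0000+1.7321i]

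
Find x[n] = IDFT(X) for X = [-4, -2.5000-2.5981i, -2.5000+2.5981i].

x[n] = (1/3) Σ(k=0 to 2) X[k] · e^(2πikn/3)

Computing each x[n]:
x[0] = -3
x[1] = 1
x[2] = -2

x = [-3, 1, -2]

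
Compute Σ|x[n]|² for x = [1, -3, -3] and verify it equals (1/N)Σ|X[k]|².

Time domain:
Σ|x[n]|² = |1|² + |-3|² + |-3|² = 19.0000

Frequency domain:
(1/3)Σ|X[k]|² = (1/3)(|-5|² + |4|² + |4|²) = (1/3)·57.0000 = 19.0000

Both sides agree, confirming Parseval's theorem.

Σ|x[n]|² = (1/N)Σ|X[k]|² = 19.0000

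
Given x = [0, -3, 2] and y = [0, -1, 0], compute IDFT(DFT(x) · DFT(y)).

(x ⊛ y)[n] = Σ(m=0 to 2) x[m] · y[(n-m) mod 3]

Computing each output sample:
(x ⊛ y)[0] = -2
(x ⊛ y)[1] = 0
(x ⊛ y)[2] = 3

x ⊛ y = [-2, 0, 3]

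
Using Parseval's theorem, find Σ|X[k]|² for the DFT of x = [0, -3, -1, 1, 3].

Parseval: Σ|x[n]|² = (1/N)Σ|X[k]|², so Σ|X[k]|² = N·Σ|x[n]|² = 5·20.0000

Σ|X[k]|² = N·Σ|x[n]|² = 5·20.0000 = 100.0000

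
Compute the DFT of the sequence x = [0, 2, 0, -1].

X[k] = Σ(n=0 to 3) x[n] · ω_4^(nk)
where ω_4 = e^(-2πi/4)

Computing each X[k]:
X[0] = 1
X[1] = -3i
X[2] = -1
X[3] = 3i

X = [1, -3i, -1, 3i]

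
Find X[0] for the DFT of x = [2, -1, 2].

X[0] = Σ(n=0 to 2) x[n] · ω_3^0 = Σ x[n]
= (2) + (-1) + (2)

X[0] = 3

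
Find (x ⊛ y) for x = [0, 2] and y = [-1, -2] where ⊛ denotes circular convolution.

(x ⊛ y)[n] = Σ(m=0 to 1) x[m] · y[(n-m) mod 2]

Computing each output sample:
(x ⊛ y)[0] = -4
(x ⊛ y)[1] = -2

x ⊛ y = [-4, -2]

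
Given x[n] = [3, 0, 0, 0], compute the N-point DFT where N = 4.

X[k] = Σ(n=0 to 3) x[n] · ω_4^(nk)
where ω_4 = e^(-2πi/4)

Computing each X[k]:
X[0] = 3
X[1] = 3
X[2] = 3
X[3] = 3

X = [3, 3, 3, 3]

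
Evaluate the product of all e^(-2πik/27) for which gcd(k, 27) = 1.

The primitive 27th roots of unity are ω_27^k for k coprime to 27: k ∈ {1, 2, 4, 5, 7, 8, 10, 11, 13, 14, 16, 17, 19, 20, 22, 23, 25, 26}
Their product equals the constant term of the cyclotomic polynomial Φ_27(x) up to sign.
For n ≥ 3, the product of all primitive nth roots of unity is 1. (For n=1 it is 1; for n=2 it is -1.)

1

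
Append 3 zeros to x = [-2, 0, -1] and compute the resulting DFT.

Original 3-point DFT: [-3, -1.5000-0.8660i, -1.5000+0.8660i]
Zero-padded 6-point DFT provides frequency interpolation.

DFT_6([x, 0, ...]) = [-3, -1.5000+0.8660i, -1.5000-0.8660i, -3, -1.5000+0.8660i, -1.5000-0.8660i]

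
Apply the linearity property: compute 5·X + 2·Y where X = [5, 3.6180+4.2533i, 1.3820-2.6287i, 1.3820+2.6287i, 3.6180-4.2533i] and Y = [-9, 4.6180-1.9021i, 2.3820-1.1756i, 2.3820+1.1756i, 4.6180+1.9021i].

By linearity: DFT(5x + 2y) = 5·DFT(x) + 2·DFT(y)
= 5·[5, 3.6180+4.2533i, 1.3820-2.6287i, 1.3820+2.6287i, 3.6180-4.2533i] + 2·[-9, 4.6180-1.9021i, 2.3820-1.1756i, 2.3820+1.1756i, 4.6180+1.9021i]

Computing element-wise:
Z[0] = 5·(5) + 2·(-9) = 7
Z[1] = 5·(3.6180+4.2533i) + 2·(4.6180-1.9021i) = 27.3260+17.4623i
Z[2] = 5·(1.3820-2.6287i) + 2·(2.3820-1.1756i) = 11.6740-15.4947i
Z[3] = 5·(1.3820+2.6287i) + 2·(2.3820+1.1756i) = 11.6740+15.4947i
Z[4] = 5·(3.6180-4.2533i) + 2·(4.6180+1.9021i) = 27.3260-17.4623i

DFT(5x + 2y) = 5·X + 2·Y = [7, 27.3260+17.4623i, 11.6740-15.4947i, 11.6740+15.4947i, 27.3260-17.4623i]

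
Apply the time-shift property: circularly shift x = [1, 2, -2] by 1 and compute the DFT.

Time shift by 1: X_shifted[k] = ω_3^(1k) · X[k]
Shifted x = [-2, 1, 2]

DFT(x[n-1]) = [1, -3.5000+0.8660i, -3.5000-0.8660i]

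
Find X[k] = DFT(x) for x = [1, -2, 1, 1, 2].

X[k] = Σ(n=0 to 4) x[n] · ω_5^(nk)
where ω_5 = e^(-2πi/5)

Computing each X[k]:
X[0] = 3
X[1] = -0.6180+3.8042i
X[2] = 1.6180+2.3511i
X[3] = 1.6180-2.3511i
X[4] = -0.6180-3.8042i

X = [3, -0.6180+3.8042i, 1.6180+2.3511i, 1.6180-2.3511i, -0.6180-3.8042i]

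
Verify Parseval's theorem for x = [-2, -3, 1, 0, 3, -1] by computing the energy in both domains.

Time domain:
Σ|x[n]|² = |-2|² + |-3|² + |1|² + |0|² + |3|² + |-1|² = 24.0000

Frequency domain:
(1/6)Σ|X[k]|² = (1/6)(|-2|² + |-6.0000+3.4641i|² + |-2|² + |6|² + |-2|² + |-6.0000-3.4641i|²) = (1/6)·144.0000 = 24.0000

Both sides agree, confirming Parseval's theorem.

Σ|x[n]|² = (1/N)Σ|X[k]|² = 24.0000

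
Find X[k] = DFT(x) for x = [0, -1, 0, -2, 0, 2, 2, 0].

X[k] = Σ(n=0 to 7) x[n] · ω_8^(nk)
where ω_8 = e^(-2πi/8)

Computing each X[k]:
X[0] = 1
X[1] = -0.7071+5.5355i
X[2] = -2-3i
X[3] = 0.7071+1.5355i
X[4] = 3
X[5] = 0.7071-1.5355i
X[6] = -2+3i
X[7] = -0.7071-5.5355i

X = [1, -0.7071+5.5355i, -2-3i, 0.7071+1.5355i, 3, 0.7071-1.5355i, -2+3i, -0.7071-5.5355i]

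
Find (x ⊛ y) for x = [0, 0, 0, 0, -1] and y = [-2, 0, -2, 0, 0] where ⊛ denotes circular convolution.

(x ⊛ y)[n] = Σ(m=0 to 4) x[m] · y[(n-m) mod 5]

Computing each output sample:
(x ⊛ y)[0] = 0
(x ⊛ y)[1] = 2
(x ⊛ y)[2] = 0
(x ⊛ y)[3] = 0
(x ⊛ y)[4] = 2

x ⊛ y = [0, 2, 0, 0, 2]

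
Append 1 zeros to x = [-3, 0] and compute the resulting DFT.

Original 2-point DFT: [-3, -3]
Zero-padded 3-point DFT provides frequency interpolation.

DFT_3([x, 0, ...]) = [-3, -3, -3]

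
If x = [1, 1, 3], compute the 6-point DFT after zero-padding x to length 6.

Original 3-point DFT: [5, -1.0000+1.7321i, -1.0000-1.7321i]
Zero-padded 6-point DFT provides frequency interpolation.

DFT_6([x, 0, ...]) = [5, -3.4641i, -1.0000+1.7321i, 3, -1.0000-1.7321i, 3.4641i]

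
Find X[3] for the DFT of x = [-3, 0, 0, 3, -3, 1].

X[3] = Σ(n=0 to 5) x[n] · ω_6^(3n) where ω_6 = e^(-2πi/6)
= (-3)·ω_6^0 + (0)·ω_6^3 + (0)·ω_6^6 + (3)·ω_6^9 + (-3)·ω_6^12 + (1)·ω_6^15

X[3] = -10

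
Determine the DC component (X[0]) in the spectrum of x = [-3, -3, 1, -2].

X[0] = Σ(n=0 to 3) x[n] · ω_4^0 = Σ x[n]
= (-3) + (-3) + (1) + (-2)

X[0] = -7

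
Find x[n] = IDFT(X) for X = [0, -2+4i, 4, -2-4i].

x[n] = (1/4) Σ(k=0 to 3) X[k] · e^(2πikn/4)

Computing each x[n]:
x[0] = 0
x[1] = -3
x[2] = 2
x[3] = 1

x = [0, -3, 2, 1]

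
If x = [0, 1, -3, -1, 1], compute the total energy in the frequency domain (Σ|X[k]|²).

Parseval: Σ|x[n]|² = (1/N)Σ|X[k]|², so Σ|X[k]|² = N·Σ|x[n]|² = 5·12.0000

Σ|X[k]|² = N·Σ|x[n]|² = 5·12.0000 = 60.0000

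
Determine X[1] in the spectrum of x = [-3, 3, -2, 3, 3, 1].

X[1] = Σ(n=0 to 5) x[n] · ω_6^(1n) where ω_6 = e^(-2πi/6)
= (-3)·ω_6^0 + (3)·ω_6^1 + (-2)·ω_6^2 + (3)·ω_6^3 + (3)·ω_6^4 + (1)·ω_6^5

X[1] = -4.5000+2.5981i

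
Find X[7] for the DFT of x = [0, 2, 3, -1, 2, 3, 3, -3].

X[7] = Σ(n=0 to 7) x[n] · ω_8^(7n) where ω_8 = e^(-2πi/8)
= (0)·ω_8^0 + (2)·ω_8^7 + (3)·ω_8^14 + (-1)·ω_8^21 + (2)·ω_8^28 + (3)·ω_8^35 + (3)·ω_8^42 + (-3)·ω_8^49

X[7] = -4.1213+0.7071i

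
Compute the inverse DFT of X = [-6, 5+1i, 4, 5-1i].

x[n] = (1/4) Σ(k=0 to 3) X[k] · e^(2πikn/4)

Computing each x[n]:
x[0] = 2
x[1] = -3
x[2] = -3
x[3] = -2

x = [2, -3, -3, -2]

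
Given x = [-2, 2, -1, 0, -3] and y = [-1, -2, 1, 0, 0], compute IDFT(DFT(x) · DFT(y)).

(x ⊛ y)[n] = Σ(m=0 to 4) x[m] · y[(n-m) mod 5]

Computing each output sample:
(x ⊛ y)[0] = 8
(x ⊛ y)[1] = -1
(x ⊛ y)[2] = -5
(x ⊛ y)[3] = 4
(x ⊛ y)[4] = 2

x ⊛ y = [8, -1, -5, 4, 2]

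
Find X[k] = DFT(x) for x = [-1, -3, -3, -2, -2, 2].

X[k] = Σ(n=0 to 5) x[n] · ω_6^(nk)
where ω_6 = e^(-2πi/6)

Computing each X[k]:
X[0] = -9
X[1] = 3.0000+5.1962i
X[2] = 3.4641i
X[3] = -3
X[4] = -3.4641i
X[5] = 3.0000-5.1962i

X = [-9, 3.0000+5.1962i, 3.4641i, -3, -3.4641i, 3.0000-5.1962i]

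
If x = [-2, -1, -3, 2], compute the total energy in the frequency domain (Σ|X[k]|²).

Parseval: Σ|x[n]|² = (1/N)Σ|X[k]|², so Σ|X[k]|² = N·Σ|x[n]|² = 4·18.0000

Σ|X[k]|² = N·Σ|x[n]|² = 4·18.0000 = 72.0000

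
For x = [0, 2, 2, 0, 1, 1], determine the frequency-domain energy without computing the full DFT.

Parseval: Σ|x[n]|² = (1/N)Σ|X[k]|², so Σ|X[k]|² = N·Σ|x[n]|² = 6·10.0000

Σ|X[k]|² = N·Σ|x[n]|² = 6·10.0000 = 60.0000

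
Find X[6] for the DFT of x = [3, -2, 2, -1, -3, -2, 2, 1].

X[6] = Σ(n=0 to 7) x[n] · ω_8^(6n) where ω_8 = e^(-2πi/8)
= (3)·ω_8^0 + (-2)·ω_8^6 + (2)·ω_8^12 + (-1)·ω_8^18 + (-3)·ω_8^24 + (-2)·ω_8^30 + (2)·ω_8^36 + (1)·ω_8^42

X[6] = -4-4i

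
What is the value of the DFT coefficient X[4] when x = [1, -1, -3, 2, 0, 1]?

X[4] = Σ(n=0 to 5) x[n] · ω_6^(4n) where ω_6 = e^(-2πi/6)
= (1)·ω_6^0 + (-1)·ω_6^4 + (-3)·ω_6^8 + (2)·ω_6^12 + (0)·ω_6^16 + (1)·ω_6^20

X[4] = 4.5000+0.8660i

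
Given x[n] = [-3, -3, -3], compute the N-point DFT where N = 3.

X[k] = Σ(n=0 to 2) x[n] · ω_3^(nk)
where ω_3 = e^(-2πi/3)

Computing each X[k]:
X[0] = -9
X[1] = 0
X[2] = 0

X = [-9, 0, 0]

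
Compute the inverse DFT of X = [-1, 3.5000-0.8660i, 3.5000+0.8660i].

x[n] = (1/3) Σ(k=0 to 2) X[k] · e^(2πikn/3)

Computing each x[n]:
x[0] = 2
x[1] = -1
x[2] = -2

x = [2, -1, -2]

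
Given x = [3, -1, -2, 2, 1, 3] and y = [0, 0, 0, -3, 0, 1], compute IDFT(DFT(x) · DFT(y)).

(x ⊛ y)[n] = Σ(m=0 to 5) x[m] · y[(n-m) mod 6]

Computing each output sample:
(x ⊛ y)[0] = -7
(x ⊛ y)[1] = -5
(x ⊛ y)[2] = -7
(x ⊛ y)[3] = -8
(x ⊛ y)[4] = 6
(x ⊛ y)[5] = 9

x ⊛ y = [-7, -5, -7, -8, 6, 9]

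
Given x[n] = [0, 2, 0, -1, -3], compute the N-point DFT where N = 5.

X[k] = Σ(n=0 to 4) x[n] · ω_5^(nk)
where ω_5 = e^(-2πi/5)

Computing each X[k]:
X[0] = -2
X[1] = 0.5000-5.3431i
X[2] = 0.5000-1.9879i
X[3] = 0.5000+1.9879i
X[4] = 0.5000+5.3431i

X = [-2, 0.5000-5.3431i, 0.5000-1.9879i, 0.5000+1.9879i, 0.5000+5.3431i]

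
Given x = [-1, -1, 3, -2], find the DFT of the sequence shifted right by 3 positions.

Time shift by 3: X_shifted[k] = ω_4^(3k) · X[k]
Shifted x = [-1, 3, -2, -1]

DFT(x[n-3]) = [-1, 1-4i, -5, 1+4i]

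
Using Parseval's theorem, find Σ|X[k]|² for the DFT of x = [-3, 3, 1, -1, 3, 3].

Parseval: Σ|x[n]|² = (1/N)Σ|X[k]|², so Σ|X[k]|² = N·Σ|x[n]|² = 6·38.0000

Σ|X[k]|² = N·Σ|x[n]|² = 6·38.0000 = 228.0000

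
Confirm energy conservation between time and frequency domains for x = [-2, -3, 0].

Time domain:
Σ|x[n]|² = |-2|² + |-3|² + |0|² = 13.0000

Frequency domain:
(1/3)Σ|X[k]|² = (1/3)(|-5|² + |-0.5000+2.5981i|² + |-0.5000-2.5981i|²) = (1/3)·39.0000 = 13.0000

Both sides agree, confirming Parseval's theorem.

Σ|x[n]|² = (1/N)Σ|X[k]|² = 13.0000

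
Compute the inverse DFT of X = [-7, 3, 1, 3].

x[n] = (1/4) Σ(k=0 to 3) X[k] · e^(2πikn/4)

Computing each x[n]:
x[0] = 0
x[1] = -2
x[2] = -3
x[3] = -2

x = [0, -2, -3, -2]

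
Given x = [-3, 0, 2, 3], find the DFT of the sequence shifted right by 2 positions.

Time shift by 2: X_shifted[k] = ω_4^(2k) · X[k]
Shifted x = [2, 3, -3, 0]

DFT(x[n-2]) = [2, 5-3i, -4, 5+3i]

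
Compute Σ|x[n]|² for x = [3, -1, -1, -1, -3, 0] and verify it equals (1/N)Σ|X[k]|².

Time domain:
Σ|x[n]|² = |3|² + |-1|² + |-1|² + |-1|² + |-3|² + |0|² = 21.0000

Frequency domain:
(1/6)Σ|X[k]|² = (1/6)(|-3|² + |5.5000-0.8660i|² + |4.5000+2.5981i|² + |1|² + |4.5000-2.5981i|² + |5.5000+0.8660i|²) = (1/6)·126.0000 = 21.0000

Both sides agree, confirming Parseval's theorem.

Σ|x[n]|² = (1/N)Σ|X[k]|² = 21.0000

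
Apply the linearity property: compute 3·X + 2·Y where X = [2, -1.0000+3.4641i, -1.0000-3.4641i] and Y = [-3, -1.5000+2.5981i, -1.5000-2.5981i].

By linearity: DFT(3x + 2y) = 3·DFT(x) + 2·DFT(y)
= 3·[2, -1.0000+3.4641i, -1.0000-3.4641i] + 2·[-3, -1.5000+2.5981i, -1.5000-2.5981i]

Computing element-wise:
Z[0] = 3·(2) + 2·(-3) = 0
Z[1] = 3·(-1.0000+3.4641i) + 2·(-1.5000+2.5981i) = -6.0000+15.5885i
Z[2] = 3·(-1.0000-3.4641i) + 2·(-1.5000-2.5981i) = -6.0000-15.5885i

DFT(3x + 2y) = 3·X + 2·Y = [0, -6.0000+15.5885i, -6.0000-15.5885i]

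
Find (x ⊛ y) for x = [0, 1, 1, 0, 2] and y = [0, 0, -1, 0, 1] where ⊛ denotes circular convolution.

(x ⊛ y)[n] = Σ(m=0 to 4) x[m] · y[(n-m) mod 5]

Computing each output sample:
(x ⊛ y)[0] = 1
(x ⊛ y)[1] = -1
(x ⊛ y)[2] = 0
(x ⊛ y)[3] = 1
(x ⊛ y)[4] = -1

x ⊛ y = [1, -1, 0, 1, -1]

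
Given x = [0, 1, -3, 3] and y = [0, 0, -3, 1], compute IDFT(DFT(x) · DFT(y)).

(x ⊛ y)[n] = Σ(m=0 to 3) x[m] · y[(n-m) mod 4]

Computing each output sample:
(x ⊛ y)[0] = 10
(x ⊛ y)[1] = -12
(x ⊛ y)[2] = 3
(x ⊛ y)[3] = -3

x ⊛ y = [10, -12, 3, -3]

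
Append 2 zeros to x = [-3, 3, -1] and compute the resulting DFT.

Original 3-point DFT: [-1, -4.0000-3.4641i, -4.0000+3.4641i]
Zero-padded 5-point DFT provides frequency interpolation.

DFT_5([x, 0, ...]) = [-1, -1.2639-2.2654i, -5.7361-2.7144i, -5.7361+2.7144i, -1.2639+2.2654i]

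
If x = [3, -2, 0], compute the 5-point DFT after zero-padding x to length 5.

Original 3-point DFT: [1, 4.0000+1.7321i, 4.0000-1.7321i]
Zero-padded 5-point DFT provides frequency interpolation.

DFT_5([x, 0, ...]) = [1, 2.3820+1.9021i, 4.6180+1.1756i, 4.6180-1.1756i, 2.3820-1.9021i]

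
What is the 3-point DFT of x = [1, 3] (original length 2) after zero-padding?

Original 2-point DFT: [4, -2]
Zero-padded 3-point DFT provides frequency interpolation.

DFT_3([x, 0, ...]) = [4, -0.5000-2.5981i, -0.5000+2.5981i]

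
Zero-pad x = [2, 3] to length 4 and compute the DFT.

Original 2-point DFT: [5, -1]
Zero-padded 4-point DFT provides frequency interpolation.

DFT_4([x, 0, ...]) = [5, 2-3i, -1, 2+3i]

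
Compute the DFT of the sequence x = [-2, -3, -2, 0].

X[k] = Σ(n=0 to 3) x[n] · ω_4^(nk)
where ω_4 = e^(-2πi/4)

Computing each X[k]:
X[0] = -7
X[1] = 3i
X[2] = -1
X[3] = -3i

X = [-7, 3i, -1, -3i]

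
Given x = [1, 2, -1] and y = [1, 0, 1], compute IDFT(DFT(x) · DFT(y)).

(x ⊛ y)[n] = Σ(m=0 to 2) x[m] · y[(n-m) mod 3]

Computing each output sample:
(x ⊛ y)[0] = 3
(x ⊛ y)[1] = 1
(x ⊛ y)[2] = 0

x ⊛ y = [3, 1, 0]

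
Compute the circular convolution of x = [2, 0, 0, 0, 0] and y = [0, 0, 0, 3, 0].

(x ⊛ y)[n] = Σ(m=0 to 4) x[m] · y[(n-m) mod 5]

Computing each output sample:
(x ⊛ y)[0] = 0
(x ⊛ y)[1] = 0
(x ⊛ y)[2] = 0
(x ⊛ y)[3] = 6
(x ⊛ y)[4] = 0

x ⊛ y = [0, 0, 0, 6, 0]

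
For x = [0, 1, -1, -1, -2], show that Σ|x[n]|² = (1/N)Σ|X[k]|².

Time domain:
Σ|x[n]|² = |0|² + |1|² + |-1|² + |-1|² + |-2|² = 7.0000

Frequency domain:
(1/5)Σ|X[k]|² = (1/5)(|-3|² + |1.3090-2.8532i|² + |0.1910-1.7634i|² + |0.1910+1.7634i|² + |1.3090+2.8532i|²) = (1/5)·35.0000 = 7.0000

Both sides agree, confirming Parseval's theorem.

Σ|x[n]|² = (1/N)Σ|X[k]|² = 7.0000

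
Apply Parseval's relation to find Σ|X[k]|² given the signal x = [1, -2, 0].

Parseval: Σ|x[n]|² = (1/N)Σ|X[k]|², so Σ|X[k]|² = N·Σ|x[n]|² = 3·5.0000

Σ|X[k]|² = N·Σ|x[n]|² = 3·5.0000 = 15.0000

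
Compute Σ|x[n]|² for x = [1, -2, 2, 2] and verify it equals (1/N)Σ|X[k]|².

Time domain:
Σ|x[n]|² = |1|² + |-2|² + |2|² + |2|² = 13.0000

Frequency domain:
(1/4)Σ|X[k]|² = (1/4)(|3|² + |-1+4i|² + |3|² + |-1-4i|²) = (1/4)·52.0000 = 13.0000

Both sides agree, confirming Parseval's theorem.

Σ|x[n]|² = (1/N)Σ|X[k]|² = 13.0000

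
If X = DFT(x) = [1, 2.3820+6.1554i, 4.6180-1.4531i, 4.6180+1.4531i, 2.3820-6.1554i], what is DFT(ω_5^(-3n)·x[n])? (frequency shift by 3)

Modulation property: DFT(ω_5^(-3n)·x[n]) = X[(k-3) mod 5], so circularly shift X by 3 positions.

X[k-3] = [4.6180-1.4531i, 4.6180+1.4531i, 2.3820-6.1554i, 1, 2.3820+6.1554i]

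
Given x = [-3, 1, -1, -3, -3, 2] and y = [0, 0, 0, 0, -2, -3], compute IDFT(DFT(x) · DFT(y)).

(x ⊛ y)[n] = Σ(m=0 to 5) x[m] · y[(n-m) mod 6]

Computing each output sample:
(x ⊛ y)[0] = -1
(x ⊛ y)[1] = 9
(x ⊛ y)[2] = 15
(x ⊛ y)[3] = 5
(x ⊛ y)[4] = 0
(x ⊛ y)[5] = 7

x ⊛ y = [-1, 9, 15, 5, 0, 7]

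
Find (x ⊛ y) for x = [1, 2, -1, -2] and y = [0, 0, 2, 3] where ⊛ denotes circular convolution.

(x ⊛ y)[n] = Σ(m=0 to 3) x[m] · y[(n-m) mod 4]

Computing each output sample:
(x ⊛ y)[0] = 4
(x ⊛ y)[1] = -7
(x ⊛ y)[2] = -4
(x ⊛ y)[3] = 7

x ⊛ y = [4, -7, -4, 7]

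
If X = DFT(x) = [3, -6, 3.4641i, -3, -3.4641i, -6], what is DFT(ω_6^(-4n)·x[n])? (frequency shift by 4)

Modulation property: DFT(ω_6^(-4n)·x[n]) = X[(k-4) mod 6], so circularly shift X by 4 positions.

X[k-4] = [3.4641i, -3, -3.4641i, -6, 3, -6]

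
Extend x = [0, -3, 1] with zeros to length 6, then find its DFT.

Original 3-point DFT: [-2, 1.0000+3.4641i, 1.0000-3.4641i]
Zero-padded 6-point DFT provides frequency interpolation.

DFT_6([x, 0, ...]) = [-2, -2.0000+1.7321i, 1.0000+3.4641i, 4, 1.0000-3.4641i, -2.0000-1.7321i]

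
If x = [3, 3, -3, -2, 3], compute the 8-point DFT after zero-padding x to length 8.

Original 5-point DFT: [4, 8.8992+0.5878i, -3.3992-0.9511i, -3.3992+0.9511i, 8.8992-0.5878i]
Zero-padded 8-point DFT provides frequency interpolation.

DFT_8([x, 0, ...]) = [4, 3.5355+2.2929i, 9-5i, -3.5355-3.7071i, 2, -3.5355+3.7071i, 9+5i, 3.5355-2.2929i]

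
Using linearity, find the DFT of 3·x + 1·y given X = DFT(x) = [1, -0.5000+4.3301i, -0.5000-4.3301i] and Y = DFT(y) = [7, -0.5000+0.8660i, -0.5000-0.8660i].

By linearity: DFT(3x + 1y) = 3·DFT(x) + 1·DFT(y)
= 3·[1, -0.5000+4.3301i, -0.5000-4.3301i] + 1·[7, -0.5000+0.8660i, -0.5000-0.8660i]

Computing element-wise:
Z[0] = 3·(1) + 1·(7) = 10
Z[1] = 3·(-0.5000+4.3301i) + 1·(-0.5000+0.8660i) = -2.0000+13.8563i
Z[2] = 3·(-0.5000-4.3301i) + 1·(-0.5000-0.8660i) = -2.0000-13.8563i

DFT(3x + 1y) = 3·X + 1·Y = [10, -2.0000+13.8563i, -2.0000-13.8563i]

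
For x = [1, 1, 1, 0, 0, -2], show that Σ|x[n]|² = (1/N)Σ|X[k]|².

Time domain:
Σ|x[n]|² = |1|² + |1|² + |1|² + |0|² + |0|² + |-2|² = 7.0000

Frequency domain:
(1/6)Σ|X[k]|² = (1/6)(|1|² + |-3.4641i|² + |1.0000-1.7321i|² + |3|² + |1.0000+1.7321i|² + |3.4641i|²) = (1/6)·42.0000 = 7.0000

Both sides agree, confirming Parseval's theorem.

Σ|x[n]|² = (1/N)Σ|X[k]|² = 7.0000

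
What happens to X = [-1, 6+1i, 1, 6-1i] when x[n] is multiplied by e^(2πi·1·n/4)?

Modulation property: DFT(ω_4^(-1n)·x[n]) = X[(k-1) mod 4], so circularly shift X by 1 positions.

X[k-1] = [6-1i, -1, 6+1i, 1]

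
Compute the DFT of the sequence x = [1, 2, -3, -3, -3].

X[k] = Σ(n=0 to 4) x[n] · ω_5^(nk)
where ω_5 = e^(-2πi/5)

Computing each X[k]:
X[0] = -6
X[1] = 5.5451-4.7553i
X[2] = -0.0451-2.9389i
X[3] = -0.0451+2.9389i
X[4] = 5.5451+4.7553i

X = [-6, 5.5451-4.7553i, -0.0451-2.9389i, -0.0451+2.9389i, 5.5451+4.7553i]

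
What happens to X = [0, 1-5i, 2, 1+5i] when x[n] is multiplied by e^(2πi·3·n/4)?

Modulation property: DFT(ω_4^(-3n)·x[n]) = X[(k-3) mod 4], so circularly shift X by 3 positions.

X[k-3] = [1-5i, 2, 1+5i, 0]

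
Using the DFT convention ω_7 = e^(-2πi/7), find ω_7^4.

ω_7^4 = e^(-2πi·4/7)
= cos(-2π·4/7) + i·sin(-2π·4/7)
= cos(-8π/7) + i·sin(-8π/7)

ω_7^4 = cos(-8π/7) + i·sin(-8π/7) = -0.9010+0.4339i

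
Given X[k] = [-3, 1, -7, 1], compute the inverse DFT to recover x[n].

x[n] = (1/4) Σ(k=0 to 3) X[k] · e^(2πikn/4)

Computing each x[n]:
x[0] = -2
x[1] = 1
x[2] = -3
x[3] = 1

x = [-2, 1, -3, 1]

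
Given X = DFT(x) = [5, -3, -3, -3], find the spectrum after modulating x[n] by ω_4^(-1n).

Modulation property: DFT(ω_4^(-1n)·x[n]) = X[(k-1) mod 4], so circularly shift X by 1 positions.

X[k-1] = [-3, 5, -3, -3]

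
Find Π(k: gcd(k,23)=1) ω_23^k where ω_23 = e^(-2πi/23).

The primitive 23rd roots of unity are ω_23^k for k coprime to 23: k ∈ {1, 2, 3, 4, 5, 6, 7, 8, 9, 10, 11, 12, 13, 14, 15, 16, 17, 18, 19, 20, 21, 22}
Their product equals the constant term of the cyclotomic polynomial Φ_23(x) up to sign.
For n ≥ 3, the product of all primitive nth roots of unity is 1. (For n=1 it is 1; for n=2 it is -1.)

1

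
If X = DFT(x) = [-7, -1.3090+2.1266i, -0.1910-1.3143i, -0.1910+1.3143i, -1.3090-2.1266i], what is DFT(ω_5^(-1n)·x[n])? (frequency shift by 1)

Modulation property: DFT(ω_5^(-1n)·x[n]) = X[(k-1) mod 5], so circularly shift X by 1 positions.

X[k-1] = [-1.3090-2.1266i, -7, -1.3090+2.1266i, -0.1910-1.3143i, -0.1910+1.3143i]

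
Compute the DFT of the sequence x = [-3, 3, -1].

X[k] = Σ(n=0 to 2) x[n] · ω_3^(nk)
where ω_3 = e^(-2πi/3)

Computing each X[k]:
X[0] = -1
X[1] = -4.0000-3.4641i
X[2] = -4.0000+3.4641i

X = [-1, -4.0000-3.4641i, -4.0000+3.4641i]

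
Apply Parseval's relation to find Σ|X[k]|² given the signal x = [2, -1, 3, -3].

Parseval: Σ|x[n]|² = (1/N)Σ|X[k]|², so Σ|X[k]|² = N·Σ|x[n]|² = 4·23.0000

Σ|X[k]|² = N·Σ|x[n]|² = 4·23.0000 = 92.0000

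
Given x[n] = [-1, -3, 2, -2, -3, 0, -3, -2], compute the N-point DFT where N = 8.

X[k] = Σ(n=0 to 7) x[n] · ω_8^(nk)
where ω_8 = e^(-2πi/8)

Computing each X[k]:
X[0] = -12
X[1] = -0.1213-2.8787i
X[2] = -3-1i
X[3] = 4.1213+7.1213i
X[4] = 2
X[5] = 4.1213-7.1213i
X[6] = -3+1i
X[7] = -0.1213+2.8787i

X = [-12, -0.1213-2.8787i, -3-1i, 4.1213+7.1213i, 2, 4.1213-7.1213i, -3+1i, -0.1213+2.8787i]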